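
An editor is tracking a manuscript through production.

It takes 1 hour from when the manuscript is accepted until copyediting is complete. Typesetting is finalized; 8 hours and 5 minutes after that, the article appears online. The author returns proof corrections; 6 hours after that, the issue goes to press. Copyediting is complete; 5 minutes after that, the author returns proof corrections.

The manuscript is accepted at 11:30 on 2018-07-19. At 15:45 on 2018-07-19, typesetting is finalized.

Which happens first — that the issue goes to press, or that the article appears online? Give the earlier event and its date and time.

The issue goes to press — 18:35 on 2018-07-19

The manuscript is accepted: 11:30 Jul 19, 2018.
Copyediting is complete: 11:30 Jul 19, 2018 + 1h = 12:30 Jul 19, 2018.
The author returns proof corrections: 12:30 Jul 19, 2018 + 5m = 12:35 Jul 19, 2018.
The issue goes to press: 12:35 Jul 19, 2018 + 6h = 18:35 Jul 19, 2018.
Typesetting is finalized: 15:45 Jul 19, 2018.
The article appears online: 15:45 Jul 19, 2018 + 8h05m = 23:50 Jul 19, 2018.
Comparing: the issue goes to press at 18:35 Jul 19, 2018 vs the article appears online at 23:50 Jul 19, 2018. Earlier: the issue goes to press.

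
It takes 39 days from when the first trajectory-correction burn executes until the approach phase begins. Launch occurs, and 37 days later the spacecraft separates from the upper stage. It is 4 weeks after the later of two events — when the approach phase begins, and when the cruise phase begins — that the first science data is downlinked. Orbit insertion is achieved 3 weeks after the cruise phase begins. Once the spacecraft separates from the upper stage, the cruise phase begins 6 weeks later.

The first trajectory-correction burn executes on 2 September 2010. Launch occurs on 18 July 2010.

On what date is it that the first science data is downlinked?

8 November 2010

The first trajectory-correction burn executes: Sep 2, 2010.
The approach phase begins: Sep 2, 2010 + 39 days = Oct 11, 2010.
Launch occurs: Jul 18, 2010.
The spacecraft separates from the upper stage: Jul 18, 2010 + 37 days = Aug 24, 2010.
The cruise phase begins: Aug 24, 2010 + 6 weeks = Oct 5, 2010.
Both prerequisites met — the approach phase begins (Oct 11, 2010), the cruise phase begins (Oct 5, 2010); the later is Oct 11, 2010.
The first science data is downlinked: Oct 11, 2010 + 4 weeks = Nov 8, 2010.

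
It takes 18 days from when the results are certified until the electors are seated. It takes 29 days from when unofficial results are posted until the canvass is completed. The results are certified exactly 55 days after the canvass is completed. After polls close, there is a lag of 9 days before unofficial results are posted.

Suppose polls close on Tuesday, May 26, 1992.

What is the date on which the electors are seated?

Monday, September 14, 1992

Polls close: May 26, 1992.
Unofficial results are posted: May 26, 1992 + 9 days = Jun 4, 1992.
The canvass is completed: Jun 4, 1992 + 29 days = Jul 3, 1992.
The results are certified: Jul 3, 1992 + 55 days = Aug 27, 1992.
The electors are seated: Aug 27, 1992 + 18 days = Sep 14, 1992.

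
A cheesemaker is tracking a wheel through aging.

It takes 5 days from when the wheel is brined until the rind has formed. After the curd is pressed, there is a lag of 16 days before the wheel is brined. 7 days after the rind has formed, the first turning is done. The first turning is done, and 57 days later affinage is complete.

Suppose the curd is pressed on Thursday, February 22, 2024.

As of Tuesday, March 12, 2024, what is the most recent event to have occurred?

The curd is pressed: Feb 22, 2024.
The wheel is brined: Feb 22, 2024 + 16 days = Mar 9, 2024.
The rind has formed: Mar 9, 2024 + 5 days = Mar 14, 2024.
The first turning is done: Mar 14, 2024 + 7 days = Mar 21, 2024.
Affinage is complete: Mar 21, 2024 + 57 days = May 17, 2024.
Mar 12, 2024 falls between when the wheel is brined (Mar 9, 2024) and when the rind has formed (Mar 14, 2024).

The wheel is brined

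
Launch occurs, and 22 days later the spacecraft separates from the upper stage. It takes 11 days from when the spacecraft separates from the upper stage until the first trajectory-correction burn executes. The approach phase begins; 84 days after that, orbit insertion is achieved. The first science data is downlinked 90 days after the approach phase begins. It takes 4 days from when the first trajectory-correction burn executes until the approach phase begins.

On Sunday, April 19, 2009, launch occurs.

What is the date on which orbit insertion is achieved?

Tuesday, August 18, 2009

Launch occurs: Apr 19, 2009.
The spacecraft separates from the upper stage: Apr 19, 2009 + 22 days = May 11, 2009.
The first trajectory-correction burn executes: May 11, 2009 + 11 days = May 22, 2009.
The approach phase begins: May 22, 2009 + 4 days = May 26, 2009.
Orbit insertion is achieved: May 26, 2009 + 84 days = Aug 18, 2009.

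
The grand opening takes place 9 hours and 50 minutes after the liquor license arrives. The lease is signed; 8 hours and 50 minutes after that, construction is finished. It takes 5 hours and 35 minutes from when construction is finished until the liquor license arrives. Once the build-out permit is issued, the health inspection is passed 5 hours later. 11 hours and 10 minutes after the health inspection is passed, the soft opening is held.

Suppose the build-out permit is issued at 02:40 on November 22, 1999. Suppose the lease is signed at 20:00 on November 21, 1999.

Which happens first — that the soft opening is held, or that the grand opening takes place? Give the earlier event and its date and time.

The build-out permit is issued: 02:40 Nov 22, 1999.
The health inspection is passed: 02:40 Nov 22, 1999 + 5h = 07:40 Nov 22, 1999.
The soft opening is held: 07:40 Nov 22, 1999 + 11h10m = 18:50 Nov 22, 1999.
The lease is signed: 20:00 Nov 21, 1999.
Construction is finished: 20:00 Nov 21, 1999 + 8h50m = 04:50 Nov 22, 1999.
The liquor license arrives: 04:50 Nov 22, 1999 + 5h35m = 10:25 Nov 22, 1999.
The grand opening takes place: 10:25 Nov 22, 1999 + 9h50m = 20:15 Nov 22, 1999.
Comparing: the soft opening is held at 18:50 Nov 22, 1999 vs the grand opening takes place at 20:15 Nov 22, 1999. Earlier: the soft opening is held.

The soft opening is held — 18:50 on November 22, 1999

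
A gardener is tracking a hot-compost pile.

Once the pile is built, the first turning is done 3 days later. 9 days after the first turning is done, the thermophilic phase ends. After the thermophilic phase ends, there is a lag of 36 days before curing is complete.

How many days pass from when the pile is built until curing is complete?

Causal path: the pile is built → the first turning is done → the thermophilic phase ends → curing is complete.
Total delay along the path: 3 + 9 + 36 = 48 days.

48 days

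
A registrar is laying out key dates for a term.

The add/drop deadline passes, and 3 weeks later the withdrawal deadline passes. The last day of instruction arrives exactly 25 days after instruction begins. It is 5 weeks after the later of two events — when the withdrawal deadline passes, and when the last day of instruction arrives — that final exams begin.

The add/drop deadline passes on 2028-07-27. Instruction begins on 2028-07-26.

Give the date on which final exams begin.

2028-09-24

The add/drop deadline passes: Jul 27, 2028.
The withdrawal deadline passes: Jul 27, 2028 + 3 weeks = Aug 17, 2028.
Instruction begins: Jul 26, 2028.
The last day of instruction arrives: Jul 26, 2028 + 25 days = Aug 20, 2028.
Both prerequisites met — the withdrawal deadline passes (Aug 17, 2028), the last day of instruction arrives (Aug 20, 2028); the later is Aug 20, 2028.
Final exams begin: Aug 20, 2028 + 5 weeks = Sep 24, 2028.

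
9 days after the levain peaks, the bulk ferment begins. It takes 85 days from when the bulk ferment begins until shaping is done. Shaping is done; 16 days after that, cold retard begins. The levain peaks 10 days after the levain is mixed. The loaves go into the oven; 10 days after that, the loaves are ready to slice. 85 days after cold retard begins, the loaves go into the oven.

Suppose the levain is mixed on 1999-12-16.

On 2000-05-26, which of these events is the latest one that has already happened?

Cold retard begins

The levain is mixed: Dec 16, 1999.
The levain peaks: Dec 16, 1999 + 10 days = Dec 26, 1999.
The bulk ferment begins: Dec 26, 1999 + 9 days = Jan 4, 2000.
Shaping is done: Jan 4, 2000 + 85 days = Mar 29, 2000.
Cold retard begins: Mar 29, 2000 + 16 days = Apr 14, 2000.
The loaves go into the oven: Apr 14, 2000 + 85 days = Jul 8, 2000.
The loaves are ready to slice: Jul 8, 2000 + 10 days = Jul 18, 2000.
May 26, 2000 falls between when cold retard begins (Apr 14, 2000) and when the loaves go into the oven (Jul 8, 2000).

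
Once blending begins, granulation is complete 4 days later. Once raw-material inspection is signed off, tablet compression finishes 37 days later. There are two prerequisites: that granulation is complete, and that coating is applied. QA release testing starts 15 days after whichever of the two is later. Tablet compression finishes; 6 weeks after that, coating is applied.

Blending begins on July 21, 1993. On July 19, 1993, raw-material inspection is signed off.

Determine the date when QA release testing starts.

October 21, 1993

Blending begins: Jul 21, 1993.
Granulation is complete: Jul 21, 1993 + 4 days = Jul 25, 1993.
Raw-material inspection is signed off: Jul 19, 1993.
Tablet compression finishes: Jul 19, 1993 + 37 days = Aug 25, 1993.
Coating is applied: Aug 25, 1993 + 6 weeks = Oct 6, 1993.
Both prerequisites met — granulation is complete (Jul 25, 1993), coating is applied (Oct 6, 1993); the later is Oct 6, 1993.
QA release testing starts: Oct 6, 1993 + 15 days = Oct 21, 1993.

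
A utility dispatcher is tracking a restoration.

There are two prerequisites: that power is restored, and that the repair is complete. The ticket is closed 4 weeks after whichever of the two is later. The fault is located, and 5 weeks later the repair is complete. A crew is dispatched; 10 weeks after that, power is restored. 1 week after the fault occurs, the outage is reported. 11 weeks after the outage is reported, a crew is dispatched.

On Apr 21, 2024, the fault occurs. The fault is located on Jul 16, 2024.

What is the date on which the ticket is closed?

Oct 20, 2024

The fault occurs: Apr 21, 2024.
The outage is reported: Apr 21, 2024 + 1 week = Apr 28, 2024.
A crew is dispatched: Apr 28, 2024 + 11 weeks = Jul 14, 2024.
Power is restored: Jul 14, 2024 + 10 weeks = Sep 22, 2024.
The fault is located: Jul 16, 2024.
The repair is complete: Jul 16, 2024 + 5 weeks = Aug 20, 2024.
Both prerequisites met — power is restored (Sep 22, 2024), the repair is complete (Aug 20, 2024); the later is Sep 22, 2024.
The ticket is closed: Sep 22, 2024 + 4 weeks = Oct 20, 2024.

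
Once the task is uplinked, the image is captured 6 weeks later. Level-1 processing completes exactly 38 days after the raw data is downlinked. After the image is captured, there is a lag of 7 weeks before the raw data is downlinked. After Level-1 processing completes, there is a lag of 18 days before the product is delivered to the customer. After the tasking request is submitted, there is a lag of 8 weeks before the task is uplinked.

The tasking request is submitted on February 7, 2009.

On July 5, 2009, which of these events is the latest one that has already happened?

The raw data is downlinked

The tasking request is submitted: Feb 7, 2009.
The task is uplinked: Feb 7, 2009 + 8 weeks = Apr 4, 2009.
The image is captured: Apr 4, 2009 + 6 weeks = May 16, 2009.
The raw data is downlinked: May 16, 2009 + 7 weeks = Jul 4, 2009.
Level-1 processing completes: Jul 4, 2009 + 38 days = Aug 11, 2009.
The product is delivered to the customer: Aug 11, 2009 + 18 days = Aug 29, 2009.
Jul 5, 2009 falls between when the raw data is downlinked (Jul 4, 2009) and when Level-1 processing completes (Aug 11, 2009).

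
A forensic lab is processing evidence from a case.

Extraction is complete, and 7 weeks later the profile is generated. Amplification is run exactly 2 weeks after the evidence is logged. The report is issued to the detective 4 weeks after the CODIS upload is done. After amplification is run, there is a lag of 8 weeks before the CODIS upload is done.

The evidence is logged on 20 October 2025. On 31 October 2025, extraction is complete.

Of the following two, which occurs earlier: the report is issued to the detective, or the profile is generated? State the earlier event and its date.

The evidence is logged: Oct 20, 2025.
Amplification is run: Oct 20, 2025 + 2 weeks = Nov 3, 2025.
The CODIS upload is done: Nov 3, 2025 + 8 weeks = Dec 29, 2025.
The report is issued to the detective: Dec 29, 2025 + 4 weeks = Jan 26, 2026.
Extraction is complete: Oct 31, 2025.
The profile is generated: Oct 31, 2025 + 7 weeks = Dec 19, 2025.
Comparing: the report is issued to the detective on Jan 26, 2026 vs the profile is generated on Dec 19, 2025. Earlier: the profile is generated.

The profile is generated — 19 December 2025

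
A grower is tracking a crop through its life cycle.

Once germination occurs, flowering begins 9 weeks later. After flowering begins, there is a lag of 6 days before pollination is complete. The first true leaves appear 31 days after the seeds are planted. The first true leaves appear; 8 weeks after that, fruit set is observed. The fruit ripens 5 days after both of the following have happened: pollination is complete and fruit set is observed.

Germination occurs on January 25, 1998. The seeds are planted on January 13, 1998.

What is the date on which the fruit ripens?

April 15, 1998

Germination occurs: Jan 25, 1998.
Flowering begins: Jan 25, 1998 + 9 weeks = Mar 29, 1998.
Pollination is complete: Mar 29, 1998 + 6 days = Apr 4, 1998.
The seeds are planted: Jan 13, 1998.
The first true leaves appear: Jan 13, 1998 + 31 days = Feb 13, 1998.
Fruit set is observed: Feb 13, 1998 + 8 weeks = Apr 10, 1998.
Both prerequisites met — pollination is complete (Apr 4, 1998), fruit set is observed (Apr 10, 1998); the later is Apr 10, 1998.
The fruit ripens: Apr 10, 1998 + 5 days = Apr 15, 1998.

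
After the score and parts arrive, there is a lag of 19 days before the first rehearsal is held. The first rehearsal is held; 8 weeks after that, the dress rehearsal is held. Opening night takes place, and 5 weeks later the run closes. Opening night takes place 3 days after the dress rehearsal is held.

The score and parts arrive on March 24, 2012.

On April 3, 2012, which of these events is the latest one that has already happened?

The score and parts arrive

The score and parts arrive: Mar 24, 2012.
The first rehearsal is held: Mar 24, 2012 + 19 days = Apr 12, 2012.
The dress rehearsal is held: Apr 12, 2012 + 8 weeks = Jun 7, 2012.
Opening night takes place: Jun 7, 2012 + 3 days = Jun 10, 2012.
The run closes: Jun 10, 2012 + 5 weeks = Jul 15, 2012.
Apr 3, 2012 falls between when the score and parts arrive (Mar 24, 2012) and when the first rehearsal is held (Apr 12, 2012).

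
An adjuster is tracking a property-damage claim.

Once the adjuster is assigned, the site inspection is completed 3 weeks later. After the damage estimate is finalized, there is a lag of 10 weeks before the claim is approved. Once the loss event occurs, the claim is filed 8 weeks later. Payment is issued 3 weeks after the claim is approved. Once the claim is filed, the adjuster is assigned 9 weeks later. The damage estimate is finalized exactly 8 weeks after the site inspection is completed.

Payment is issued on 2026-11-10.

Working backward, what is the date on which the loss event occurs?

Payment is issued: Nov 10, 2026.
The claim is approved: Nov 10, 2026 − 3 weeks = Oct 20, 2026.
The damage estimate is finalized: Oct 20, 2026 − 10 weeks = Aug 11, 2026.
The site inspection is completed: Aug 11, 2026 − 8 weeks = Jun 16, 2026.
The adjuster is assigned: Jun 16, 2026 − 3 weeks = May 26, 2026.
The claim is filed: May 26, 2026 − 9 weeks = Mar 24, 2026.
The loss event occurs: Mar 24, 2026 − 8 weeks = Jan 27, 2026.

2026-01-27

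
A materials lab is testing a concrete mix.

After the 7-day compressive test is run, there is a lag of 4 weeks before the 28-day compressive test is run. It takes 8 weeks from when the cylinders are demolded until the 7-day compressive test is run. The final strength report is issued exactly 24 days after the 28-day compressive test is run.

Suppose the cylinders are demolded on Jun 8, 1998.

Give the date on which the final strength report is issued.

The cylinders are demolded: Jun 8, 1998.
The 7-day compressive test is run: Jun 8, 1998 + 8 weeks = Aug 3, 1998.
The 28-day compressive test is run: Aug 3, 1998 + 4 weeks = Aug 31, 1998.
The final strength report is issued: Aug 31, 1998 + 24 days = Sep 24, 1998.

Sep 24, 1998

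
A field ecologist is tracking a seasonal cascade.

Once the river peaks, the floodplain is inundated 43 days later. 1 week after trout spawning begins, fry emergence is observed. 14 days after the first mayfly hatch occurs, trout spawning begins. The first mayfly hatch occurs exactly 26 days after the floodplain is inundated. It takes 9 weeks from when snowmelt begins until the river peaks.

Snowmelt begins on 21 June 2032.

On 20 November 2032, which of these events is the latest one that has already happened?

Trout spawning begins

Snowmelt begins: Jun 21, 2032.
The river peaks: Jun 21, 2032 + 9 weeks = Aug 23, 2032.
The floodplain is inundated: Aug 23, 2032 + 43 days = Oct 5, 2032.
The first mayfly hatch occurs: Oct 5, 2032 + 26 days = Oct 31, 2032.
Trout spawning begins: Oct 31, 2032 + 14 days = Nov 14, 2032.
Fry emergence is observed: Nov 14, 2032 + 1 week = Nov 21, 2032.
Nov 20, 2032 falls between when trout spawning begins (Nov 14, 2032) and when fry emergence is observed (Nov 21, 2032).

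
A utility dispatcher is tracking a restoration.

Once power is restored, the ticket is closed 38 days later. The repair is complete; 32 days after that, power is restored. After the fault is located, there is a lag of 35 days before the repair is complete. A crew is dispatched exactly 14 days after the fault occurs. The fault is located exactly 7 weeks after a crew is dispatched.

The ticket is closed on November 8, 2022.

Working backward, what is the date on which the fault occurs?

May 24, 2022

The ticket is closed: Nov 8, 2022.
Power is restored: Nov 8, 2022 − 38 days = Oct 1, 2022.
The repair is complete: Oct 1, 2022 − 32 days = Aug 30, 2022.
The fault is located: Aug 30, 2022 − 35 days = Jul 26, 2022.
A crew is dispatched: Jul 26, 2022 − 7 weeks = Jun 7, 2022.
The fault occurs: Jun 7, 2022 − 14 days = May 24, 2022.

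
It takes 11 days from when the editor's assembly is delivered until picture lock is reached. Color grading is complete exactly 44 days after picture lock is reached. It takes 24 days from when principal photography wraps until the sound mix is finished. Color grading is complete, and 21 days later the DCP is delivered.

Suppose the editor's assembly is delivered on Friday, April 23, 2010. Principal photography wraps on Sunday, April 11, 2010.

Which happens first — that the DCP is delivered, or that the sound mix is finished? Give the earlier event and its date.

The editor's assembly is delivered: Apr 23, 2010.
Picture lock is reached: Apr 23, 2010 + 11 days = May 4, 2010.
Color grading is complete: May 4, 2010 + 44 days = Jun 17, 2010.
The DCP is delivered: Jun 17, 2010 + 21 days = Jul 8, 2010.
Principal photography wraps: Apr 11, 2010.
The sound mix is finished: Apr 11, 2010 + 24 days = May 5, 2010.
Comparing: the DCP is delivered on Jul 8, 2010 vs the sound mix is finished on May 5, 2010. Earlier: the sound mix is finished.

The sound mix is finished — Wednesday, May 5, 2010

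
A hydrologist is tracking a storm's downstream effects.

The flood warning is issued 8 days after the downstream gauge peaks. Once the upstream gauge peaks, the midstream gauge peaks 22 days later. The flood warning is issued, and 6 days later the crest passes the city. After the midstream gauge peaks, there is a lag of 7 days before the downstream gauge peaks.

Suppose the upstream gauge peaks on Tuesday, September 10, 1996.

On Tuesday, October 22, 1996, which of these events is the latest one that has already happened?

The flood warning is issued

The upstream gauge peaks: Sep 10, 1996.
The midstream gauge peaks: Sep 10, 1996 + 22 days = Oct 2, 1996.
The downstream gauge peaks: Oct 2, 1996 + 7 days = Oct 9, 1996.
The flood warning is issued: Oct 9, 1996 + 8 days = Oct 17, 1996.
The crest passes the city: Oct 17, 1996 + 6 days = Oct 23, 1996.
Oct 22, 1996 falls between when the flood warning is issued (Oct 17, 1996) and when the crest passes the city (Oct 23, 1996).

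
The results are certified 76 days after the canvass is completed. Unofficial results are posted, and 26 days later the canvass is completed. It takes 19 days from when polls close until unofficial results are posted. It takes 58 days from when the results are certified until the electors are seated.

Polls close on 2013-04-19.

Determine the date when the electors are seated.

Polls close: Apr 19, 2013.
Unofficial results are posted: Apr 19, 2013 + 19 days = May 8, 2013.
The canvass is completed: May 8, 2013 + 26 days = Jun 3, 2013.
The results are certified: Jun 3, 2013 + 76 days = Aug 18, 2013.
The electors are seated: Aug 18, 2013 + 58 days = Oct 15, 2013.

2013-10-15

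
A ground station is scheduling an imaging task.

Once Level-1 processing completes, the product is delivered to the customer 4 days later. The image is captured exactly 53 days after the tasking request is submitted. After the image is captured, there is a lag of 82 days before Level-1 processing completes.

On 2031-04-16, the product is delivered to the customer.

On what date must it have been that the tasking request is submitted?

2030-11-28

The product is delivered to the customer: Apr 16, 2031.
Level-1 processing completes: Apr 16, 2031 − 4 days = Apr 12, 2031.
The image is captured: Apr 12, 2031 − 82 days = Jan 20, 2031.
The tasking request is submitted: Jan 20, 2031 − 53 days = Nov 28, 2030.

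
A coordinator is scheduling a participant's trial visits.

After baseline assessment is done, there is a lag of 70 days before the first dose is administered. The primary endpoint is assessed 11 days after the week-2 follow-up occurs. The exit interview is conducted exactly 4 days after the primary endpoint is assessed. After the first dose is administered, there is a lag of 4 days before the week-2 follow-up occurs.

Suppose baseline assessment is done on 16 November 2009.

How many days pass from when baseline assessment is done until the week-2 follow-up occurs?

Causal path: baseline assessment is done → the first dose is administered → the week-2 follow-up occurs.
Total delay along the path: 70 + 4 = 74 days.

74 days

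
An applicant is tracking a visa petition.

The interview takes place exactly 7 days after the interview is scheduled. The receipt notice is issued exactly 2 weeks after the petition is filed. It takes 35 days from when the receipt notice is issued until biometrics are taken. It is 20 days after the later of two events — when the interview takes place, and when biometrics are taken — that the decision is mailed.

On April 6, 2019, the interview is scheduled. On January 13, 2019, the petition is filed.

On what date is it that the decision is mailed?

May 3, 2019

The interview is scheduled: Apr 6, 2019.
The interview takes place: Apr 6, 2019 + 7 days = Apr 13, 2019.
The petition is filed: Jan 13, 2019.
The receipt notice is issued: Jan 13, 2019 + 2 weeks = Jan 27, 2019.
Biometrics are taken: Jan 27, 2019 + 35 days = Mar 3, 2019.
Both prerequisites met — the interview takes place (Apr 13, 2019), biometrics are taken (Mar 3, 2019); the later is Apr 13, 2019.
The decision is mailed: Apr 13, 2019 + 20 days = May 3, 2019.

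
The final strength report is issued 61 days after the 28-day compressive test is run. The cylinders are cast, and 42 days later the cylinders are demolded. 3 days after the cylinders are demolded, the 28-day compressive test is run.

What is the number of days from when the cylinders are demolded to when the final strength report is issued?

64 days

Causal path: the cylinders are demolded → the 28-day compressive test is run → the final strength report is issued.
Total delay along the path: 3 + 61 = 64 days.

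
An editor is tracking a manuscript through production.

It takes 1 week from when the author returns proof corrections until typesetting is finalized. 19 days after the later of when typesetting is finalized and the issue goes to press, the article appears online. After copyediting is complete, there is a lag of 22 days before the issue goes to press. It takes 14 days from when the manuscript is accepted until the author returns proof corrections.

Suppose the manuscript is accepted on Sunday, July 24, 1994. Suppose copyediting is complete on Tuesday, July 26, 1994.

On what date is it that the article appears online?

The manuscript is accepted: Jul 24, 1994.
The author returns proof corrections: Jul 24, 1994 + 14 days = Aug 7, 1994.
Typesetting is finalized: Aug 7, 1994 + 1 week = Aug 14, 1994.
Copyediting is complete: Jul 26, 1994.
The issue goes to press: Jul 26, 1994 + 22 days = Aug 17, 1994.
Both prerequisites met — typesetting is finalized (Aug 14, 1994), the issue goes to press (Aug 17, 1994); the later is Aug 17, 1994.
The article appears online: Aug 17, 1994 + 19 days = Sep 5, 1994.

Monday, September 5, 1994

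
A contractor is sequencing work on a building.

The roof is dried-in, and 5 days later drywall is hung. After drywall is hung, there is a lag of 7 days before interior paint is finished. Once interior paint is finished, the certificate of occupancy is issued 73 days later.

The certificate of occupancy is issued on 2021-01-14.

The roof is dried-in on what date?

2020-10-21

The certificate of occupancy is issued: Jan 14, 2021.
Interior paint is finished: Jan 14, 2021 − 73 days = Nov 2, 2020.
Drywall is hung: Nov 2, 2020 − 7 days = Oct 26, 2020.
The roof is dried-in: Oct 26, 2020 − 5 days = Oct 21, 2020.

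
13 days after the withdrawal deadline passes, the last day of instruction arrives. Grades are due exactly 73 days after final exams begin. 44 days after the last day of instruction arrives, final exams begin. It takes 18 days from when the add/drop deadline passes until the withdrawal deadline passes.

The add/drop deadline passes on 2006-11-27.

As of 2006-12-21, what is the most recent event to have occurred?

The add/drop deadline passes: Nov 27, 2006.
The withdrawal deadline passes: Nov 27, 2006 + 18 days = Dec 15, 2006.
The last day of instruction arrives: Dec 15, 2006 + 13 days = Dec 28, 2006.
Final exams begin: Dec 28, 2006 + 44 days = Feb 10, 2007.
Grades are due: Feb 10, 2007 + 73 days = Apr 24, 2007.
Dec 21, 2006 falls between when the withdrawal deadline passes (Dec 15, 2006) and when the last day of instruction arrives (Dec 28, 2006).

The withdrawal deadline passes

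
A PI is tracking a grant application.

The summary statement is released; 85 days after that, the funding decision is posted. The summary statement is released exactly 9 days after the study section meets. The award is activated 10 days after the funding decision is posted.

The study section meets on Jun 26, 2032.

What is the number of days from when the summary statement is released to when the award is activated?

95 days

Causal path: the summary statement is released → the funding decision is posted → the award is activated.
Total delay along the path: 85 + 10 = 95 days.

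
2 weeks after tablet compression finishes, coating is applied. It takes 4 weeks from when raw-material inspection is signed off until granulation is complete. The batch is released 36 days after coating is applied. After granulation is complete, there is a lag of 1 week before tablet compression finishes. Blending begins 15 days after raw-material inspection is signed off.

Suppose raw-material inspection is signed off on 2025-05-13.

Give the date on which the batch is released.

Raw-material inspection is signed off: May 13, 2025.
Granulation is complete: May 13, 2025 + 4 weeks = Jun 10, 2025.
Tablet compression finishes: Jun 10, 2025 + 1 week = Jun 17, 2025.
Coating is applied: Jun 17, 2025 + 2 weeks = Jul 1, 2025.
The batch is released: Jul 1, 2025 + 36 days = Aug 6, 2025.

2025-08-06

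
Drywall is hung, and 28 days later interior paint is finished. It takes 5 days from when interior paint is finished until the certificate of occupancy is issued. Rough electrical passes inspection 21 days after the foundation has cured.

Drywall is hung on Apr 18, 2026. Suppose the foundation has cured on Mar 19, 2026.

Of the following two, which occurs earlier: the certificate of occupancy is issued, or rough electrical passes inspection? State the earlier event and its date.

Rough electrical passes inspection — Apr 9, 2026

Drywall is hung: Apr 18, 2026.
Interior paint is finished: Apr 18, 2026 + 28 days = May 16, 2026.
The certificate of occupancy is issued: May 16, 2026 + 5 days = May 21, 2026.
The foundation has cured: Mar 19, 2026.
Rough electrical passes inspection: Mar 19, 2026 + 21 days = Apr 9, 2026.
Comparing: the certificate of occupancy is issued on May 21, 2026 vs rough electrical passes inspection on Apr 9, 2026. Earlier: rough electrical passes inspection.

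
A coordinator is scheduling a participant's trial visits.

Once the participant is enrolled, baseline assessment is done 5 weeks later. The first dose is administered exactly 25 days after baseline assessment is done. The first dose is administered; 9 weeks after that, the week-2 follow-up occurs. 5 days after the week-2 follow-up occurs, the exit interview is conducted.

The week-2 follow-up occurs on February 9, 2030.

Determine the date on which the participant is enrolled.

The week-2 follow-up occurs: Feb 9, 2030.
The first dose is administered: Feb 9, 2030 − 9 weeks = Dec 8, 2029.
Baseline assessment is done: Dec 8, 2029 − 25 days = Nov 13, 2029.
The participant is enrolled: Nov 13, 2029 − 5 weeks = Oct 9, 2029.

October 9, 2029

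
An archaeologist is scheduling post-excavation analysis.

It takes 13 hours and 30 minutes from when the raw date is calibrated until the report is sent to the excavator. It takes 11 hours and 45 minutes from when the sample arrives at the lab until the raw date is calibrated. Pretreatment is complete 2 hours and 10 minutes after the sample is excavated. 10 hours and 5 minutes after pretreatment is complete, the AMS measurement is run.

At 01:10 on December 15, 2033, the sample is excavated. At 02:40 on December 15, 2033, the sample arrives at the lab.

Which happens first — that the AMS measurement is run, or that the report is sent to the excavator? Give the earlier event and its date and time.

The sample is excavated: 01:10 Dec 15, 2033.
Pretreatment is complete: 01:10 Dec 15, 2033 + 2h10m = 03:20 Dec 15, 2033.
The AMS measurement is run: 03:20 Dec 15, 2033 + 10h05m = 13:25 Dec 15, 2033.
The sample arrives at the lab: 02:40 Dec 15, 2033.
The raw date is calibrated: 02:40 Dec 15, 2033 + 11h45m = 14:25 Dec 15, 2033.
The report is sent to the excavator: 14:25 Dec 15, 2033 + 13h30m = 03:55 Dec 16, 2033.
Comparing: the AMS measurement is run at 13:25 Dec 15, 2033 vs the report is sent to the excavator at 03:55 Dec 16, 2033. Earlier: the AMS measurement is run.

The AMS measurement is run — 13:25 on December 15, 2033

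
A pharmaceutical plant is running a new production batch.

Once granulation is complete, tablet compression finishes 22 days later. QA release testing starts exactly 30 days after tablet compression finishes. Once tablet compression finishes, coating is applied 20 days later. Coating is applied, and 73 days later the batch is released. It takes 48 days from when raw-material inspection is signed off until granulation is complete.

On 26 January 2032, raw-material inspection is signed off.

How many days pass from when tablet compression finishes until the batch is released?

Causal path: tablet compression finishes → coating is applied → the batch is released.
Total delay along the path: 20 + 73 = 93 days.

93 days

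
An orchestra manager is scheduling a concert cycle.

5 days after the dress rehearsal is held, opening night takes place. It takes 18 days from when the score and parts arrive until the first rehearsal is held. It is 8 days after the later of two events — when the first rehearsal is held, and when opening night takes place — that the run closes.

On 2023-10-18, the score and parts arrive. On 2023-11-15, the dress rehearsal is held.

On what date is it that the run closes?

The score and parts arrive: Oct 18, 2023.
The first rehearsal is held: Oct 18, 2023 + 18 days = Nov 5, 2023.
The dress rehearsal is held: Nov 15, 2023.
Opening night takes place: Nov 15, 2023 + 5 days = Nov 20, 2023.
Both prerequisites met — the first rehearsal is held (Nov 5, 2023), opening night takes place (Nov 20, 2023); the later is Nov 20, 2023.
The run closes: Nov 20, 2023 + 8 days = Nov 28, 2023.

2023-11-28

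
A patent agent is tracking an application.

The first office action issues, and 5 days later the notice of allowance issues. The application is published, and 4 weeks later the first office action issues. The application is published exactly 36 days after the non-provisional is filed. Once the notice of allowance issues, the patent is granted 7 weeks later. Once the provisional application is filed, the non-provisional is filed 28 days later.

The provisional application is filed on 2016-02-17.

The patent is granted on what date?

The provisional application is filed: Feb 17, 2016.
The non-provisional is filed: Feb 17, 2016 + 28 days = Mar 16, 2016.
The application is published: Mar 16, 2016 + 36 days = Apr 21, 2016.
The first office action issues: Apr 21, 2016 + 4 weeks = May 19, 2016.
The notice of allowance issues: May 19, 2016 + 5 days = May 24, 2016.
The patent is granted: May 24, 2016 + 7 weeks = Jul 12, 2016.

2016-07-12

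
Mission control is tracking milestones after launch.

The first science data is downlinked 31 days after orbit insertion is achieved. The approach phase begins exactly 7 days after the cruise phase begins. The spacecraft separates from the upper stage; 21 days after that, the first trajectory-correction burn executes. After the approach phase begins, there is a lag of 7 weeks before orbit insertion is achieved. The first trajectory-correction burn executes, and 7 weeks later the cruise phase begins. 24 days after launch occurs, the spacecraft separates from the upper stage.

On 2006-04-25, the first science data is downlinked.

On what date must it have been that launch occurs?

The first science data is downlinked: Apr 25, 2006.
Orbit insertion is achieved: Apr 25, 2006 − 31 days = Mar 25, 2006.
The approach phase begins: Mar 25, 2006 − 7 weeks = Feb 4, 2006.
The cruise phase begins: Feb 4, 2006 − 7 days = Jan 28, 2006.
The first trajectory-correction burn executes: Jan 28, 2006 − 7 weeks = Dec 10, 2005.
The spacecraft separates from the upper stage: Dec 10, 2005 − 21 days = Nov 19, 2005.
Launch occurs: Nov 19, 2005 − 24 days = Oct 26, 2005.

2005-10-26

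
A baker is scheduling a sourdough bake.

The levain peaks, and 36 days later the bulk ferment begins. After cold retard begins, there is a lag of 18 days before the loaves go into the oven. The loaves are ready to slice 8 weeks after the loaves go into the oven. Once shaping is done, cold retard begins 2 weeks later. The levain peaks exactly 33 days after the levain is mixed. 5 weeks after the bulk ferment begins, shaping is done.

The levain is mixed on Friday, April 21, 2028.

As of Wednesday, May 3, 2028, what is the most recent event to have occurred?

The levain is mixed: Apr 21, 2028.
The levain peaks: Apr 21, 2028 + 33 days = May 24, 2028.
The bulk ferment begins: May 24, 2028 + 36 days = Jun 29, 2028.
Shaping is done: Jun 29, 2028 + 5 weeks = Aug 3, 2028.
Cold retard begins: Aug 3, 2028 + 2 weeks = Aug 17, 2028.
The loaves go into the oven: Aug 17, 2028 + 18 days = Sep 4, 2028.
The loaves are ready to slice: Sep 4, 2028 + 8 weeks = Oct 30, 2028.
May 3, 2028 falls between when the levain is mixed (Apr 21, 2028) and when the levain peaks (May 24, 2028).

The levain is mixed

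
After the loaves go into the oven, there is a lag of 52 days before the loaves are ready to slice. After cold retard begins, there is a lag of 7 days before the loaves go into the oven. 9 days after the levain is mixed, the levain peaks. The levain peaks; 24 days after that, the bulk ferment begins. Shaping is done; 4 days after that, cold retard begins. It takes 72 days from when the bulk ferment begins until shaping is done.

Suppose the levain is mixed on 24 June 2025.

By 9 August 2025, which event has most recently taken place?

The levain is mixed: Jun 24, 2025.
The levain peaks: Jun 24, 2025 + 9 days = Jul 3, 2025.
The bulk ferment begins: Jul 3, 2025 + 24 days = Jul 27, 2025.
Shaping is done: Jul 27, 2025 + 72 days = Oct 7, 2025.
Cold retard begins: Oct 7, 2025 + 4 days = Oct 11, 2025.
The loaves go into the oven: Oct 11, 2025 + 7 days = Oct 18, 2025.
The loaves are ready to slice: Oct 18, 2025 + 52 days = Dec 9, 2025.
Aug 9, 2025 falls between when the bulk ferment begins (Jul 27, 2025) and when shaping is done (Oct 7, 2025).

The bulk ferment begins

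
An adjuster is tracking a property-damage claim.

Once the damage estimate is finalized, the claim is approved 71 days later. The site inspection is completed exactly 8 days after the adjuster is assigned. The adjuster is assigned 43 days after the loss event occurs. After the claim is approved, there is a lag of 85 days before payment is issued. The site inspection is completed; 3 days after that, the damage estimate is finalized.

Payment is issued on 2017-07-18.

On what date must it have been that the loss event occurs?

2016-12-20

Payment is issued: Jul 18, 2017.
The claim is approved: Jul 18, 2017 − 85 days = Apr 24, 2017.
The damage estimate is finalized: Apr 24, 2017 − 71 days = Feb 12, 2017.
The site inspection is completed: Feb 12, 2017 − 3 days = Feb 9, 2017.
The adjuster is assigned: Feb 9, 2017 − 8 days = Feb 1, 2017.
The loss event occurs: Feb 1, 2017 − 43 days = Dec 20, 2016.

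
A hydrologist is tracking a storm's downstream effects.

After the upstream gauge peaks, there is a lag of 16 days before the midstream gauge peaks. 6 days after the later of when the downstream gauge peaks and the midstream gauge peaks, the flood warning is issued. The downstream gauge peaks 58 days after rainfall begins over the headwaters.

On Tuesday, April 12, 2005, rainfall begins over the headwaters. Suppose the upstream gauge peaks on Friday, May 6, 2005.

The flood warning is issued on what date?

Rainfall begins over the headwaters: Apr 12, 2005.
The downstream gauge peaks: Apr 12, 2005 + 58 days = Jun 9, 2005.
The upstream gauge peaks: May 6, 2005.
The midstream gauge peaks: May 6, 2005 + 16 days = May 22, 2005.
Both prerequisites met — the downstream gauge peaks (Jun 9, 2005), the midstream gauge peaks (May 22, 2005); the later is Jun 9, 2005.
The flood warning is issued: Jun 9, 2005 + 6 days = Jun 15, 2005.

Wednesday, June 15, 2005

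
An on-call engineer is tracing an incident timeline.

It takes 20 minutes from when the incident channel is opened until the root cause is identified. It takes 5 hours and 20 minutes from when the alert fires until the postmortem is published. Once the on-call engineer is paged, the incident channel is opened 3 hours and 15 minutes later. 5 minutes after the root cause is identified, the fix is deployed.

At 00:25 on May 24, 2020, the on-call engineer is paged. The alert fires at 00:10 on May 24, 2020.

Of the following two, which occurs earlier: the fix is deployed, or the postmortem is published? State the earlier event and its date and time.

The fix is deployed — 04:05 on May 24, 2020

The on-call engineer is paged: 00:25 May 24, 2020.
The incident channel is opened: 00:25 May 24, 2020 + 3h15m = 03:40 May 24, 2020.
The root cause is identified: 03:40 May 24, 2020 + 20m = 04:00 May 24, 2020.
The fix is deployed: 04:00 May 24, 2020 + 5m = 04:05 May 24, 2020.
The alert fires: 00:10 May 24, 2020.
The postmortem is published: 00:10 May 24, 2020 + 5h20m = 05:30 May 24, 2020.
Comparing: the fix is deployed at 04:05 May 24, 2020 vs the postmortem is published at 05:30 May 24, 2020. Earlier: the fix is deployed.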